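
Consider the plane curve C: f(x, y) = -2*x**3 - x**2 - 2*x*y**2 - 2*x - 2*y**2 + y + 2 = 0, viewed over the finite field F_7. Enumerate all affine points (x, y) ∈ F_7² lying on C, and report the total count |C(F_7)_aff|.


Affine F_7-points: {(1, 4), (1, 5), (4, 6), (5, 1), (5, 2), (6, 2)}; count = 6.

For each of the 49 pairs (x, y) ∈ F_7², evaluate f(x, y) mod 7. Record the zeros.
  x = 0: [0↦2, 1↦1, 2↦3, 3↦1, 4↦2, 5↦6, 6↦6]  zeros at y ∈ ∅
  x = 1: [0↦4, 1↦1, 2↦4, 3↦6, 4↦0, 5↦0, 6↦6]  zeros at y ∈ {4, 5}
  x = 2: [0↦6, 1↦1, 2↦5, 3↦4, 4↦5, 5↦1, 6↦6]  zeros at y ∈ ∅
  x = 3: [0↦3, 1↦3, 2↦1, 3↦4, 4↦5, 5↦4, 6↦1]  zeros at y ∈ ∅
  x = 4: [0↦4, 1↦2, 2↦1, 3↦1, 4↦2, 5↦4, 6↦0]  zeros at y ∈ {6}
  x = 5: [0↦4, 1↦0, 2↦0, 3↦4, 4↦5, 5↦3, 6↦5]  zeros at y ∈ {1, 2}
  x = 6: [0↦5, 1↦6, 2↦0, 3↦1, 4↦2, 5↦3, 6↦4]  zeros at y ∈ {2}
Collecting zeros: affine points = {(1, 4), (1, 5), (4, 6), (5, 1), (5, 2), (6, 2)}.
Total count |C(F_7)_aff| = 6.


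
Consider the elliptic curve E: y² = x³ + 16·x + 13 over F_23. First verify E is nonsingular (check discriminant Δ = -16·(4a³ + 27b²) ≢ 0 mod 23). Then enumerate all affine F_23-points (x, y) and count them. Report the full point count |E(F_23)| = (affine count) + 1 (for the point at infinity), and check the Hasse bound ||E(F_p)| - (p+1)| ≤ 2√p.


Affine points = {(0, 6), (0, 17), (4, 7), (4, 16), (6, 7), (6, 16), (7, 10), (7, 13), (8, 3), (8, 20), (9, 9), (9, 14), (10, 0), (11, 5), (11, 18), (12, 1), (12, 22), (13, 7), (13, 16), (16, 8), (16, 15), (17, 0), (19, 0)}; affine count = 23; |E(F_23)| = 24.

Discriminant check: Δ ∝ 4a³ + 27b² = 4·16³ + 27·13² = 4·4096 + 27·169 ≡ 17 (mod 23). Nonzero ⇒ E is nonsingular.
For each x ∈ F_23, compute rhs = x³ + 16·x + 13 mod 23, then count y ∈ F_23 with y² ≡ rhs.
  x = 0: rhs = 13, matching y values: 6, 17 (2 points).
  x = 1: rhs = 7, matching y values: none (0 points).
  x = 2: rhs = 7, matching y values: none (0 points).
  x = 3: rhs = 19, matching y values: none (0 points).
  x = 4: rhs = 3, matching y values: 7, 16 (2 points).
  x = 5: rhs = 11, matching y values: none (0 points).
  x = 6: rhs = 3, matching y values: 7, 16 (2 points).
  x = 7: rhs = 8, matching y values: 10, 13 (2 points).
  x = 8: rhs = 9, matching y values: 3, 20 (2 points).
  x = 9: rhs = 12, matching y values: 9, 14 (2 points).
  x = 10: rhs = 0, matching y values: 0 (1 points).
  x = 11: rhs = 2, matching y values: 5, 18 (2 points).
  x = 12: rhs = 1, matching y values: 1, 22 (2 points).
  x = 13: rhs = 3, matching y values: 7, 16 (2 points).
  x = 14: rhs = 14, matching y values: none (0 points).
  x = 15: rhs = 17, matching y values: none (0 points).
  x = 16: rhs = 18, matching y values: 8, 15 (2 points).
  x = 17: rhs = 0, matching y values: 0 (1 points).
  x = 18: rhs = 15, matching y values: none (0 points).
  x = 19: rhs = 0, matching y values: 0 (1 points).
  x = 20: rhs = 7, matching y values: none (0 points).
  x = 21: rhs = 19, matching y values: none (0 points).
  x = 22: rhs = 19, matching y values: none (0 points).
Total affine count: 23.
Full point count |E(F_23)| = 23 + 1 = 24.
Hasse bound: |24 − (23+1)| = |0| = 0 ≤ 2√23 ≈ 9.5917 ✓.


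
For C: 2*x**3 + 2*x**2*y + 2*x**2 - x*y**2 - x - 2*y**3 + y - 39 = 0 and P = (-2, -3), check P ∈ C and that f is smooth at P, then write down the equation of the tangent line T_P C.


Tangent line at P: 30*x - 57*y - 111 = 0.

Step 1: f(-2, -3) = 0, so P lies on C.
Step 2: partial derivatives
  f_x(x, y) = 6*x**2 + 4*x*y + 4*x - y**2 - 1, f_y(x, y) = 2*x**2 - 2*x*y - 6*y**2 + 1.
  f_x(P) = 30, f_y(P) = -57 (gradient nonzero, so P is smooth).
Step 3: tangent line at P: 30·(x − -2) + -57·(y − -3) = 0.
Expanding: 30*x - 57*y - 111 = 0.


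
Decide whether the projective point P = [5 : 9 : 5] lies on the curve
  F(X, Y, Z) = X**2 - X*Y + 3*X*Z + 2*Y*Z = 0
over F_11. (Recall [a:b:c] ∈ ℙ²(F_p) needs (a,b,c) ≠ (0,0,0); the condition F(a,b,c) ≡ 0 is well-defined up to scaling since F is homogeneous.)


F(5,9,5) ≡ 2 (mod 11); P is NOT on the curve.

Evaluate F(5, 9, 5) term-by-term (mod 11).
  X**2 ↦ 1·25·1·1 = 25
  -X*Y ↦ -1·5·9·1 = -45
  3*X*Z ↦ 3·5·1·5 = 75
  2*Y*Z ↦ 2·1·9·5 = 90
Sum: F(5, 9, 5) = (25) + (-45) + (75) + (90) = 145.
Reducing mod 11: 145 ≡ 2 (mod 11).
Since F(a, b, c) ≡ 2 ≠ 0 (mod 11), P does NOT lie on the curve.


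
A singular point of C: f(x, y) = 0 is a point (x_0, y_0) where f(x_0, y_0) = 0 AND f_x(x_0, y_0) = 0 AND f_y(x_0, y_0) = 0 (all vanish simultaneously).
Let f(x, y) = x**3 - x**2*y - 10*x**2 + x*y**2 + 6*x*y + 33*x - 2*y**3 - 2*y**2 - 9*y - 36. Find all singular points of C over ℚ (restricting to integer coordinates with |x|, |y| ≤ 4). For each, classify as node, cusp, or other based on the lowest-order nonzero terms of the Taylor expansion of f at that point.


Singular points: {(3, 0)}; classification: node.

Compute partial derivatives:
  f_x = 3*x**2 - 2*x*y - 20*x + y**2 + 6*y + 33.
  f_y = -x**2 + 2*x*y + 6*x - 6*y**2 - 4*y - 9.
Scan x_0 ∈ {−4, ..., 4}. For each x_0, f_y(x_0, y) is a polynomial in y; find its integer roots y ∈ {−4, ..., 4}, then test f_x and f at those candidates.
  x = -4: f_y(-4, y) = -6*y**2 - 12*y - 49; no integer root y with |y| ≤ 4.
  x = -3: f_y(-3, y) = -6*y**2 - 10*y - 36; no integer root y with |y| ≤ 4.
  x = -2: f_y(-2, y) = -6*y**2 - 8*y - 25; no integer root y with |y| ≤ 4.
  x = -1: f_y(-1, y) = -6*y**2 - 6*y - 16; no integer root y with |y| ≤ 4.
  x = 0: f_y(0, y) = -6*y**2 - 4*y - 9; no integer root y with |y| ≤ 4.
  x = 1: f_y(1, y) = -6*y**2 - 2*y - 4; no integer root y with |y| ≤ 4.
  x = 2: f_y(2, y) = -6*y**2 - 1; no integer root y with |y| ≤ 4.
  x = 3: f_y(3, y) = -6*y**2 + 2*y; vanishes at y ∈ {0}. (3, 0): f_x = 0, f = 0 — SINGULAR.
  x = 4: f_y(4, y) = -6*y**2 + 4*y - 1; no integer root y with |y| ≤ 4.
Only singular point on the grid: (3, 0).
Classify: substitute x = 3 + u, y = 0 + v and expand: f = u**3 - u**2*v - u**2 + u*v**2 - 2*v**3 + v**2.
No constant or linear terms (consistent with a singular point). Quadratic part: -u**2 + v**2. Cubic part: u**3 - u**2*v + u*v**2 - 2*v**3.
The quadratic part v**2 - u**2 = (v − u)(v + u) splits into two distinct linear factors, so there are two distinct tangent lines y − 0 = ±(x − 3) — this is a node (ordinary double point).
Classification: node.


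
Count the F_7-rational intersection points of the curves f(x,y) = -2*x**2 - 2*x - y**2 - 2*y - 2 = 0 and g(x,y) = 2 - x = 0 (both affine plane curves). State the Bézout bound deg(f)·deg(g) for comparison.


Common zeros: {(2, 0), (2, 5)}; count = 2; Bézout bound = 2.

deg(f) = 2, deg(g) = 1, so Bézout bound = 2.
Scan x ∈ F_7. For each x, list the y ∈ F_7 with f(x, y) ≡ 0 and those with g(x, y) ≡ 0 (mod 7); the common zeros in that column are the intersection.
  x = 0: f ≡ 0 at y ∈ ∅; g ≡ 0 at y ∈ ∅; common: ∅.
  x = 1: f ≡ 0 at y ∈ {2, 3}; g ≡ 0 at y ∈ ∅; common: ∅.
  x = 2: f ≡ 0 at y ∈ {0, 5}; g ≡ 0 at y ∈ {0, 1, 2, 3, 4, 5, 6}; common: {0, 5}.
  x = 3: f ≡ 0 at y ∈ ∅; g ≡ 0 at y ∈ ∅; common: ∅.
  x = 4: f ≡ 0 at y ∈ {0, 5}; g ≡ 0 at y ∈ ∅; common: ∅.
  x = 5: f ≡ 0 at y ∈ {2, 3}; g ≡ 0 at y ∈ ∅; common: ∅.
  x = 6: f ≡ 0 at y ∈ ∅; g ≡ 0 at y ∈ ∅; common: ∅.
Collecting: common zeros = {(2, 0), (2, 5)}, so the count is 2.
Comparison with the Bézout bound: 2 ≤ 2 = deg(f)·deg(g), as expected for curves with no common component (the bound is attained).


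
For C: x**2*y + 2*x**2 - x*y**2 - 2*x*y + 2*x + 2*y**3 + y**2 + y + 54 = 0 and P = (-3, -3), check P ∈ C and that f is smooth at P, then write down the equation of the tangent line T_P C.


Tangent line at P: 5*x + 46*y + 153 = 0.

Step 1: f(-3, -3) = 0, so P lies on C.
Step 2: partial derivatives
  f_x(x, y) = 2*x*y + 4*x - y**2 - 2*y + 2, f_y(x, y) = x**2 - 2*x*y - 2*x + 6*y**2 + 2*y + 1.
  f_x(P) = 5, f_y(P) = 46 (gradient nonzero, so P is smooth).
Step 3: tangent line at P: 5·(x − -3) + 46·(y − -3) = 0.
Expanding: 5*x + 46*y + 153 = 0.


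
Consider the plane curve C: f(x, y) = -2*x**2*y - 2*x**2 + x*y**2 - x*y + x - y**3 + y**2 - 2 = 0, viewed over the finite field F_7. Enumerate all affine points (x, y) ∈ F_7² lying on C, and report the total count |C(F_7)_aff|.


Affine F_7-points: {(0, 6), (1, 3), (3, 1), (3, 5), (4, 5), (6, 1), (6, 3)}; count = 7.

For each of the 49 pairs (x, y) ∈ F_7², evaluate f(x, y) mod 7. Record the zeros.
  x = 0: [0↦5, 1↦5, 2↦1, 3↦1, 4↦6, 5↦3, 6↦0]  zeros at y ∈ {6}
  x = 1: [0↦4, 1↦2, 2↦5, 3↦0, 4↦2, 5↦5, 6↦3]  zeros at y ∈ {3}
  x = 2: [0↦6, 1↦5, 2↦4, 3↦4, 4↦6, 5↦4, 6↦6]  zeros at y ∈ ∅
  x = 3: [0↦4, 1↦0, 2↦5, 3↦6, 4↦4, 5↦0, 6↦2]  zeros at y ∈ {1, 5}
  x = 4: [0↦5, 1↦1, 2↦1, 3↦6, 4↦3, 5↦0, 6↦5]  zeros at y ∈ {5}
  x = 5: [0↦2, 1↦1, 2↦6, 3↦4, 4↦3, 5↦4, 6↦1]  zeros at y ∈ ∅
  x = 6: [0↦2, 1↦0, 2↦6, 3↦0, 4↦4, 5↦5, 6↦4]  zeros at y ∈ {1, 3}
Collecting zeros: affine points = {(0, 6), (1, 3), (3, 1), (3, 5), (4, 5), (6, 1), (6, 3)}.
Total count |C(F_7)_aff| = 7.


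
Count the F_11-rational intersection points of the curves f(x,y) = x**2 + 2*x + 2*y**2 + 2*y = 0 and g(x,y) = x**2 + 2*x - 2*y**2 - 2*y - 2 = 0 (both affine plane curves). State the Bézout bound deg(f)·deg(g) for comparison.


Common zeros: ∅; count = 0; Bézout bound = 4.

deg(f) = 2, deg(g) = 2, so Bézout bound = 4.
Scan x ∈ F_11. For each x, list the y ∈ F_11 with f(x, y) ≡ 0 and those with g(x, y) ≡ 0 (mod 11); the common zeros in that column are the intersection.
  x = 0: f ≡ 0 at y ∈ {0, 10}; g ≡ 0 at y ∈ ∅; common: ∅.
  x = 1: f ≡ 0 at y ∈ ∅; g ≡ 0 at y ∈ {2, 8}; common: ∅.
  x = 2: f ≡ 0 at y ∈ ∅; g ≡ 0 at y ∈ ∅; common: ∅.
  x = 3: f ≡ 0 at y ∈ {4, 6}; g ≡ 0 at y ∈ {3, 7}; common: ∅.
  x = 4: f ≡ 0 at y ∈ ∅; g ≡ 0 at y ∈ {0, 10}; common: ∅.
  x = 5: f ≡ 0 at y ∈ ∅; g ≡ 0 at y ∈ {0, 10}; common: ∅.
  x = 6: f ≡ 0 at y ∈ {4, 6}; g ≡ 0 at y ∈ {3, 7}; common: ∅.
  x = 7: f ≡ 0 at y ∈ ∅; g ≡ 0 at y ∈ ∅; common: ∅.
  x = 8: f ≡ 0 at y ∈ ∅; g ≡ 0 at y ∈ {2, 8}; common: ∅.
  x = 9: f ≡ 0 at y ∈ {0, 10}; g ≡ 0 at y ∈ ∅; common: ∅.
  x = 10: f ≡ 0 at y ∈ {2, 8}; g ≡ 0 at y ∈ ∅; common: ∅.
Collecting: common zeros = ∅, so the count is 0.
Comparison with the Bézout bound: 0 ≤ 4 = deg(f)·deg(g), as expected for curves with no common component (the affine F_11-count falls short of the bound because intersections may lie at infinity, over extension fields, or carry multiplicity).


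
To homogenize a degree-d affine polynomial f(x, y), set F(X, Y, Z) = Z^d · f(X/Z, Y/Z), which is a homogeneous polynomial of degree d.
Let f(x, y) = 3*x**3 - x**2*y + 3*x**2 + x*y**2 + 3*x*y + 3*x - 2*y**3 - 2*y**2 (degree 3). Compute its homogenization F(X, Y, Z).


F(X, Y, Z) = 3*X**3 - X**2*Y + 3*X**2*Z + X*Y**2 + 3*X*Y*Z + 3*X*Z**2 - 2*Y**3 - 2*Y**2*Z

deg(f) = 3.
Substitute x = X/Z, y = Y/Z into f, then multiply by Z^3.
  monomial 3·x^3·y^0 ↦ 3·X^3·Y^0·Z^0.
  monomial -1·x^2·y^1 ↦ -1·X^2·Y^1·Z^0.
  monomial 3·x^2·y^0 ↦ 3·X^2·Y^0·Z^1.
  monomial 1·x^1·y^2 ↦ 1·X^1·Y^2·Z^0.
  monomial 3·x^1·y^1 ↦ 3·X^1·Y^1·Z^1.
  monomial 3·x^1·y^0 ↦ 3·X^1·Y^0·Z^2.
  monomial -2·x^0·y^3 ↦ -2·X^0·Y^3·Z^0.
  monomial -2·x^0·y^2 ↦ -2·X^0·Y^2·Z^1.
Collecting: F(X, Y, Z) = 3*X**3 - X**2*Y + 3*X**2*Z + X*Y**2 + 3*X*Y*Z + 3*X*Z**2 - 2*Y**3 - 2*Y**2*Z.


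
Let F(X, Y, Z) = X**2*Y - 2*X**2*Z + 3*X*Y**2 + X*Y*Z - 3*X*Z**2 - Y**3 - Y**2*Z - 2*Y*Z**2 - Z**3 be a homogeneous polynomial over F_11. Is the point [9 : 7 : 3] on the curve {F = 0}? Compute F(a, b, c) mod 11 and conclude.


F(9,7,3) ≡ 3 (mod 11); P is NOT on the curve.

Evaluate F(9, 7, 3) term-by-term (mod 11).
  X**2*Y ↦ 1·81·7·1 = 567
  -2*X**2*Z ↦ -2·81·1·3 = -486
  3*X*Y**2 ↦ 3·9·49·1 = 1323
  X*Y*Z ↦ 1·9·7·3 = 189
  -3*X*Z**2 ↦ -3·9·1·9 = -243
  -Y**3 ↦ -1·1·343·1 = -343
  -Y**2*Z ↦ -1·1·49·3 = -147
  -2*Y*Z**2 ↦ -2·1·7·9 = -126
  -Z**3 ↦ -1·1·1·27 = -27
Sum: F(9, 7, 3) = (567) + (-486) + (1323) + (189) + (-243) + (-343) + (-147) + (-126) + (-27) = 707.
Reducing mod 11: 707 ≡ 3 (mod 11).
Since F(a, b, c) ≡ 3 ≠ 0 (mod 11), P does NOT lie on the curve.


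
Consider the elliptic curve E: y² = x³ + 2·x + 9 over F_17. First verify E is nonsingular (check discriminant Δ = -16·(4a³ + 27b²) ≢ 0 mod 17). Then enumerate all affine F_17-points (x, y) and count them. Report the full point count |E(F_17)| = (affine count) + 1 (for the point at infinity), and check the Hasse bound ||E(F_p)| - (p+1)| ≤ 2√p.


Affine points = {(0, 3), (0, 14), (2, 2), (2, 15), (3, 5), (3, 12), (4, 8), (4, 9), (5, 5), (5, 12), (6, 4), (6, 13), (7, 3), (7, 14), (9, 5), (9, 12), (10, 3), (10, 14), (11, 6), (11, 11)}; affine count = 20; |E(F_17)| = 21.

Discriminant check: Δ ∝ 4a³ + 27b² = 4·2³ + 27·9² = 4·8 + 27·81 ≡ 9 (mod 17). Nonzero ⇒ E is nonsingular.
For each x ∈ F_17, compute rhs = x³ + 2·x + 9 mod 17, then count y ∈ F_17 with y² ≡ rhs.
  x = 0: rhs = 9, matching y values: 3, 14 (2 points).
  x = 1: rhs = 12, matching y values: none (0 points).
  x = 2: rhs = 4, matching y values: 2, 15 (2 points).
  x = 3: rhs = 8, matching y values: 5, 12 (2 points).
  x = 4: rhs = 13, matching y values: 8, 9 (2 points).
  x = 5: rhs = 8, matching y values: 5, 12 (2 points).
  x = 6: rhs = 16, matching y values: 4, 13 (2 points).
  x = 7: rhs = 9, matching y values: 3, 14 (2 points).
  x = 8: rhs = 10, matching y values: none (0 points).
  x = 9: rhs = 8, matching y values: 5, 12 (2 points).
  x = 10: rhs = 9, matching y values: 3, 14 (2 points).
  x = 11: rhs = 2, matching y values: 6, 11 (2 points).
  x = 12: rhs = 10, matching y values: none (0 points).
  x = 13: rhs = 5, matching y values: none (0 points).
  x = 14: rhs = 10, matching y values: none (0 points).
  x = 15: rhs = 14, matching y values: none (0 points).
  x = 16: rhs = 6, matching y values: none (0 points).
Total affine count: 20.
Full point count |E(F_17)| = 20 + 1 = 21.
Hasse bound: |21 − (17+1)| = |3| = 3 ≤ 2√17 ≈ 8.2462 ✓.


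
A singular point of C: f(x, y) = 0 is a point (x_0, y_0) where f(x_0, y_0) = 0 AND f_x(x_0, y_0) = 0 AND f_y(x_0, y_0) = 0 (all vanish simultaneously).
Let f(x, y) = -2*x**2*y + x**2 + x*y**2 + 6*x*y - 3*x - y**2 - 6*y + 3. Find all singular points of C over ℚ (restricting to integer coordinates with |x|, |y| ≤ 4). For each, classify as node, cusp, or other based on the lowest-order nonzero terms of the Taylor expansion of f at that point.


Singular points: {(2, 1)}; classification: node.

Compute partial derivatives:
  f_x = -4*x*y + 2*x + y**2 + 6*y - 3.
  f_y = -2*x**2 + 2*x*y + 6*x - 2*y - 6.
Scan x_0 ∈ {−4, ..., 4}. For each x_0, f_y(x_0, y) is a polynomial in y; find its integer roots y ∈ {−4, ..., 4}, then test f_x and f at those candidates.
  x = -4: f_y(-4, y) = -10*y - 62; no integer root y with |y| ≤ 4.
  x = -3: f_y(-3, y) = -8*y - 42; no integer root y with |y| ≤ 4.
  x = -2: f_y(-2, y) = -6*y - 26; no integer root y with |y| ≤ 4.
  x = -1: f_y(-1, y) = -4*y - 14; no integer root y with |y| ≤ 4.
  x = 0: f_y(0, y) = -2*y - 6; vanishes at y ∈ {-3}. (0, -3): f_x = -12 ≠ 0.
  x = 1: f_y(1, y) = -2; no integer root y with |y| ≤ 4.
  x = 2: f_y(2, y) = 2*y - 2; vanishes at y ∈ {1}. (2, 1): f_x = 0, f = 0 — SINGULAR.
  x = 3: f_y(3, y) = 4*y - 6; no integer root y with |y| ≤ 4.
  x = 4: f_y(4, y) = 6*y - 14; no integer root y with |y| ≤ 4.
Only singular point on the grid: (2, 1).
Classify: substitute x = 2 + u, y = 1 + v and expand: f = -2*u**2*v - u**2 + u*v**2 + v**2.
No constant or linear terms (consistent with a singular point). Quadratic part: -u**2 + v**2. Cubic part: -2*u**2*v + u*v**2.
The quadratic part v**2 - u**2 = (v − u)(v + u) splits into two distinct linear factors, so there are two distinct tangent lines y − 1 = ±(x − 2) — this is a node (ordinary double point).
Classification: node.


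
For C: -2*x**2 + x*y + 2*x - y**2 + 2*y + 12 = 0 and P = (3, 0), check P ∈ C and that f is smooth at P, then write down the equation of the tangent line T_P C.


Tangent line at P: -10*x + 5*y + 30 = 0.

Step 1: f(3, 0) = 0, so P lies on C.
Step 2: partial derivatives
  f_x(x, y) = -4*x + y + 2, f_y(x, y) = x - 2*y + 2.
  f_x(P) = -10, f_y(P) = 5 (gradient nonzero, so P is smooth).
Step 3: tangent line at P: -10·(x − 3) + 5·(y − 0) = 0.
Expanding: -10*x + 5*y + 30 = 0.


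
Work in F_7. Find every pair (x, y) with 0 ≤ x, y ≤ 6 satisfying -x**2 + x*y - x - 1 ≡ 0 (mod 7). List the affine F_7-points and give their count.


Affine F_7-points: {(1, 3), (2, 0), (3, 2), (4, 0), (5, 2), (6, 6)}; count = 6.

For each of the 49 pairs (x, y) ∈ F_7², evaluate f(x, y) mod 7. Record the zeros.
  x = 0: [0↦6, 1↦6, 2↦6, 3↦6, 4↦6, 5↦6, 6↦6]  zeros at y ∈ ∅
  x = 1: [0↦4, 1↦5, 2↦6, 3↦0, 4↦1, 5↦2, 6↦3]  zeros at y ∈ {3}
  x = 2: [0↦0, 1↦2, 2↦4, 3↦6, 4↦1, 5↦3, 6↦5]  zeros at y ∈ {0}
  x = 3: [0↦1, 1↦4, 2↦0, 3↦3, 4↦6, 5↦2, 6↦5]  zeros at y ∈ {2}
  x = 4: [0↦0, 1↦4, 2↦1, 3↦5, 4↦2, 5↦6, 6↦3]  zeros at y ∈ {0}
  x = 5: [0↦4, 1↦2, 2↦0, 3↦5, 4↦3, 5↦1, 6↦6]  zeros at y ∈ {2}
  x = 6: [0↦6, 1↦5, 2↦4, 3↦3, 4↦2, 5↦1, 6↦0]  zeros at y ∈ {6}
Collecting zeros: affine points = {(1, 3), (2, 0), (3, 2), (4, 0), (5, 2), (6, 6)}.
Total count |C(F_7)_aff| = 6.


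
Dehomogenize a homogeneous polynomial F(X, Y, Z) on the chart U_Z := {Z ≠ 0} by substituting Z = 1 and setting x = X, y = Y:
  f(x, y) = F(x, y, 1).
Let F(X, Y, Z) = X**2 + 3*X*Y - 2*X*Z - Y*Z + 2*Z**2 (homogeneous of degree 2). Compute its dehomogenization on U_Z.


f(x, y) = x**2 + 3*x*y - 2*x - y + 2

On U_Z we set Z = 1. Each monomial c·X^i·Y^j·Z^k in F becomes c·x^i·y^j·1^k = c·x^i·y^j.
Substituting Z = 1: F(X, Y, 1) = x**2 + 3*x*y - 2*x - y + 2.
Note: deg(f) ≤ deg(F) = 2; strict inequality happens when F is divisible by Z (lost terms).


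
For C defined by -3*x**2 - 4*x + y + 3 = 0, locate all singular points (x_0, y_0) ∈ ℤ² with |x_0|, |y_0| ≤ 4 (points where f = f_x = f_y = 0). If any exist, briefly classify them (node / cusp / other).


No singular points in the scanned grid; C is smooth there.

Compute partial derivatives:
  f_x = -6*x - 4.
  f_y = 1.
f_y = 1 is a nonzero constant, so f_y never vanishes: no point (x, y) can satisfy f = f_x = f_y = 0. In particular no (x, y) ∈ {−4, ..., 4}² is singular; the curve is smooth.


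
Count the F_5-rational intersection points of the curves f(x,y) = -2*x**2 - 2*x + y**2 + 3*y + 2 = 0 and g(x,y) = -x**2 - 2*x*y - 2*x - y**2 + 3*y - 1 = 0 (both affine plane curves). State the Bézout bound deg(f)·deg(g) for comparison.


Common zeros: {(0, 4), (2, 2)}; count = 2; Bézout bound = 4.

deg(f) = 2, deg(g) = 2, so Bézout bound = 4.
Scan x ∈ F_5. For each x, list the y ∈ F_5 with f(x, y) ≡ 0 and those with g(x, y) ≡ 0 (mod 5); the common zeros in that column are the intersection.
  x = 0: f ≡ 0 at y ∈ {3, 4}; g ≡ 0 at y ∈ {4}; common: {4}.
  x = 1: f ≡ 0 at y ∈ ∅; g ≡ 0 at y ∈ {3}; common: ∅.
  x = 2: f ≡ 0 at y ∈ {0, 2}; g ≡ 0 at y ∈ {2}; common: {2}.
  x = 3: f ≡ 0 at y ∈ ∅; g ≡ 0 at y ∈ {1}; common: ∅.
  x = 4: f ≡ 0 at y ∈ {3, 4}; g ≡ 0 at y ∈ {0}; common: ∅.
Collecting: common zeros = {(0, 4), (2, 2)}, so the count is 2.
Comparison with the Bézout bound: 2 ≤ 4 = deg(f)·deg(g), as expected for curves with no common component (the affine F_5-count falls short of the bound because intersections may lie at infinity, over extension fields, or carry multiplicity).


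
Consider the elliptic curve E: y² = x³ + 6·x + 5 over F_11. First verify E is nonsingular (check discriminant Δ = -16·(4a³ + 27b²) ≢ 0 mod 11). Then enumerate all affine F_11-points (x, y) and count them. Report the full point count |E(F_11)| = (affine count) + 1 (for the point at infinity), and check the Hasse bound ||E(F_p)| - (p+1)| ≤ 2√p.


Affine points = {(0, 4), (0, 7), (1, 1), (1, 10), (2, 5), (2, 6), (4, 4), (4, 7), (6, 2), (6, 9), (7, 4), (7, 7), (8, 2), (8, 9), (10, 3), (10, 8)}; affine count = 16; |E(F_11)| = 17.

Discriminant check: Δ ∝ 4a³ + 27b² = 4·6³ + 27·5² = 4·216 + 27·25 ≡ 10 (mod 11). Nonzero ⇒ E is nonsingular.
For each x ∈ F_11, compute rhs = x³ + 6·x + 5 mod 11, then count y ∈ F_11 with y² ≡ rhs.
  x = 0: rhs = 5, matching y values: 4, 7 (2 points).
  x = 1: rhs = 1, matching y values: 1, 10 (2 points).
  x = 2: rhs = 3, matching y values: 5, 6 (2 points).
  x = 3: rhs = 6, matching y values: none (0 points).
  x = 4: rhs = 5, matching y values: 4, 7 (2 points).
  x = 5: rhs = 6, matching y values: none (0 points).
  x = 6: rhs = 4, matching y values: 2, 9 (2 points).
  x = 7: rhs = 5, matching y values: 4, 7 (2 points).
  x = 8: rhs = 4, matching y values: 2, 9 (2 points).
  x = 9: rhs = 7, matching y values: none (0 points).
  x = 10: rhs = 9, matching y values: 3, 8 (2 points).
Total affine count: 16.
Full point count |E(F_11)| = 16 + 1 = 17.
Hasse bound: |17 − (11+1)| = |5| = 5 ≤ 2√11 ≈ 6.6332 ✓.


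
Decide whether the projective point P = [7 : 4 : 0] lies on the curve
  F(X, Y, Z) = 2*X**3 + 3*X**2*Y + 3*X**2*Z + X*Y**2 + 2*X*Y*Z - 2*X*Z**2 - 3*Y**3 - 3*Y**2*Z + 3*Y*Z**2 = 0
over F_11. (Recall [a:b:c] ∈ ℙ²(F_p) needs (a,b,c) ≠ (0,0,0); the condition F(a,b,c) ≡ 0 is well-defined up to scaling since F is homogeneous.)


F(7,4,0) ≡ 6 (mod 11); P is NOT on the curve.

Evaluate F(7, 4, 0) term-by-term (mod 11).
  2*X**3 ↦ 2·343·1·1 = 686
  3*X**2*Y ↦ 3·49·4·1 = 588
  3*X**2*Z ↦ 3·49·1·0 = 0
  X*Y**2 ↦ 1·7·16·1 = 112
  2*X*Y*Z ↦ 2·7·4·0 = 0
  -2*X*Z**2 ↦ -2·7·1·0 = 0
  -3*Y**3 ↦ -3·1·64·1 = -192
  -3*Y**2*Z ↦ -3·1·16·0 = 0
  3*Y*Z**2 ↦ 3·1·4·0 = 0
Sum: F(7, 4, 0) = (686) + (588) + (0) + (112) + (0) + (0) + (-192) + (0) + (0) = 1194.
Reducing mod 11: 1194 ≡ 6 (mod 11).
Since F(a, b, c) ≡ 6 ≠ 0 (mod 11), P does NOT lie on the curve.


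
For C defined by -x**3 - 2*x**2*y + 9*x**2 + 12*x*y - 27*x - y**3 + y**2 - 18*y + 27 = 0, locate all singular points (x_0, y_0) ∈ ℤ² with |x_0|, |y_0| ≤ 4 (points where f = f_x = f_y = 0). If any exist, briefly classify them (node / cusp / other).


Singular points: {(3, 0)}; classification: cusp.

Compute partial derivatives:
  f_x = -3*x**2 - 4*x*y + 18*x + 12*y - 27.
  f_y = -2*x**2 + 12*x - 3*y**2 + 2*y - 18.
Scan x_0 ∈ {−4, ..., 4}. For each x_0, f_y(x_0, y) is a polynomial in y; find its integer roots y ∈ {−4, ..., 4}, then test f_x and f at those candidates.
  x = -4: f_y(-4, y) = -3*y**2 + 2*y - 98; no integer root y with |y| ≤ 4.
  x = -3: f_y(-3, y) = -3*y**2 + 2*y - 72; no integer root y with |y| ≤ 4.
  x = -2: f_y(-2, y) = -3*y**2 + 2*y - 50; no integer root y with |y| ≤ 4.
  x = -1: f_y(-1, y) = -3*y**2 + 2*y - 32; no integer root y with |y| ≤ 4.
  x = 0: f_y(0, y) = -3*y**2 + 2*y - 18; no integer root y with |y| ≤ 4.
  x = 1: f_y(1, y) = -3*y**2 + 2*y - 8; no integer root y with |y| ≤ 4.
  x = 2: f_y(2, y) = -3*y**2 + 2*y - 2; no integer root y with |y| ≤ 4.
  x = 3: f_y(3, y) = -3*y**2 + 2*y; vanishes at y ∈ {0}. (3, 0): f_x = 0, f = 0 — SINGULAR.
  x = 4: f_y(4, y) = -3*y**2 + 2*y - 2; no integer root y with |y| ≤ 4.
Only singular point on the grid: (3, 0).
Classify: substitute x = 3 + u, y = 0 + v and expand: f = -u**3 - 2*u**2*v - v**3 + v**2.
No constant or linear terms (consistent with a singular point). Quadratic part: v**2. Cubic part: -u**3 - 2*u**2*v - v**3.
The quadratic part v**2 is a perfect square, so there is a single (double) tangent line v = 0, i.e. y = 0. Restricting the cubic part to that line (v = 0) leaves -u**3 ≠ 0, so f is not divisible by v and the branch is v² ≈ u**3 to lowest order — this is a cusp.
Classification: cusp.


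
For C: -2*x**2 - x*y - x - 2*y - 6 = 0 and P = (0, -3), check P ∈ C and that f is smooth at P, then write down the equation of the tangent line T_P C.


Tangent line at P: 2*x - 2*y - 6 = 0.

Step 1: f(0, -3) = 0, so P lies on C.
Step 2: partial derivatives
  f_x(x, y) = -4*x - y - 1, f_y(x, y) = -x - 2.
  f_x(P) = 2, f_y(P) = -2 (gradient nonzero, so P is smooth).
Step 3: tangent line at P: 2·(x − 0) + -2·(y − -3) = 0.
Expanding: 2*x - 2*y - 6 = 0.


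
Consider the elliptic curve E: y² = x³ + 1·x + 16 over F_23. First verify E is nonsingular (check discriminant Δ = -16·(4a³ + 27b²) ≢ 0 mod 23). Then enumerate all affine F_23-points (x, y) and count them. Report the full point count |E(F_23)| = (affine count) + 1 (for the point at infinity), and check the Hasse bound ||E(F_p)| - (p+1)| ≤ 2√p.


Affine points = {(0, 4), (0, 19), (1, 8), (1, 15), (2, 7), (2, 16), (3, 0), (5, 10), (5, 13), (6, 10), (6, 13), (9, 8), (9, 15), (11, 1), (11, 22), (12, 10), (12, 13), (13, 8), (13, 15), (15, 5), (15, 18), (17, 1), (17, 22), (18, 1), (18, 22), (20, 3), (20, 20), (21, 11), (21, 12)}; affine count = 29; |E(F_23)| = 30.

Discriminant check: Δ ∝ 4a³ + 27b² = 4·1³ + 27·16² = 4·1 + 27·256 ≡ 16 (mod 23). Nonzero ⇒ E is nonsingular.
For each x ∈ F_23, compute rhs = x³ + 1·x + 16 mod 23, then count y ∈ F_23 with y² ≡ rhs.
  x = 0: rhs = 16, matching y values: 4, 19 (2 points).
  x = 1: rhs = 18, matching y values: 8, 15 (2 points).
  x = 2: rhs = 3, matching y values: 7, 16 (2 points).
  x = 3: rhs = 0, matching y values: 0 (1 points).
  x = 4: rhs = 15, matching y values: none (0 points).
  x = 5: rhs = 8, matching y values: 10, 13 (2 points).
  x = 6: rhs = 8, matching y values: 10, 13 (2 points).
  x = 7: rhs = 21, matching y values: none (0 points).
  x = 8: rhs = 7, matching y values: none (0 points).
  x = 9: rhs = 18, matching y values: 8, 15 (2 points).
  x = 10: rhs = 14, matching y values: none (0 points).
  x = 11: rhs = 1, matching y values: 1, 22 (2 points).
  x = 12: rhs = 8, matching y values: 10, 13 (2 points).
  x = 13: rhs = 18, matching y values: 8, 15 (2 points).
  x = 14: rhs = 14, matching y values: none (0 points).
  x = 15: rhs = 2, matching y values: 5, 18 (2 points).
  x = 16: rhs = 11, matching y values: none (0 points).
  x = 17: rhs = 1, matching y values: 1, 22 (2 points).
  x = 18: rhs = 1, matching y values: 1, 22 (2 points).
  x = 19: rhs = 17, matching y values: none (0 points).
  x = 20: rhs = 9, matching y values: 3, 20 (2 points).
  x = 21: rhs = 6, matching y values: 11, 12 (2 points).
  x = 22: rhs = 14, matching y values: none (0 points).
Total affine count: 29.
Full point count |E(F_23)| = 29 + 1 = 30.
Hasse bound: |30 − (23+1)| = |6| = 6 ≤ 2√23 ≈ 9.5917 ✓.


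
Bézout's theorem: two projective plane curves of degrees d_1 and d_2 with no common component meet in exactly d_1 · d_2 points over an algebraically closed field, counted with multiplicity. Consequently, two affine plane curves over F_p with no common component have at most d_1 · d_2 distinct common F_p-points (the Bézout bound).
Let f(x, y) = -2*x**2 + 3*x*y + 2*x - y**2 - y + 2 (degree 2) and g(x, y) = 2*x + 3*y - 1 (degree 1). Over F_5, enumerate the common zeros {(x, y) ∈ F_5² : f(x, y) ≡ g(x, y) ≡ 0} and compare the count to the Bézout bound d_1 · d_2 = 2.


Common zeros: {(3, 0)}; count = 1; Bézout bound = 2.

deg(f) = 2, deg(g) = 1, so Bézout bound = 2.
Scan x ∈ F_5. For each x, list the y ∈ F_5 with f(x, y) ≡ 0 and those with g(x, y) ≡ 0 (mod 5); the common zeros in that column are the intersection.
  x = 0: f ≡ 0 at y ∈ {1, 3}; g ≡ 0 at y ∈ {2}; common: ∅.
  x = 1: f ≡ 0 at y ∈ ∅; g ≡ 0 at y ∈ {3}; common: ∅.
  x = 2: f ≡ 0 at y ∈ ∅; g ≡ 0 at y ∈ {4}; common: ∅.
  x = 3: f ≡ 0 at y ∈ {0, 3}; g ≡ 0 at y ∈ {0}; common: {0}.
  x = 4: f ≡ 0 at y ∈ ∅; g ≡ 0 at y ∈ {1}; common: ∅.
Collecting: common zeros = {(3, 0)}, so the count is 1.
Comparison with the Bézout bound: 1 ≤ 2 = deg(f)·deg(g), as expected for curves with no common component (the affine F_5-count falls short of the bound because intersections may lie at infinity, over extension fields, or carry multiplicity).


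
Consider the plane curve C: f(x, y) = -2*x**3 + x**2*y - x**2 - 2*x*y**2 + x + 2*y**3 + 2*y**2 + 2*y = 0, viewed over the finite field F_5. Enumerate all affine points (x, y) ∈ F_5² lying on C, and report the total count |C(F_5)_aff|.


Affine F_5-points: {(0, 0), (1, 2), (3, 0), (4, 0)}; count = 4.

For each of the 25 pairs (x, y) ∈ F_5², evaluate f(x, y) mod 5. Record the zeros.
  x = 0: [0↦0, 1↦1, 2↦3, 3↦3, 4↦3]  zeros at y ∈ {0}
  x = 1: [0↦3, 1↦3, 2↦0, 3↦1, 4↦3]  zeros at y ∈ {2}
  x = 2: [0↦2, 1↦3, 2↦2, 3↦1, 4↦2]  zeros at y ∈ ∅
  x = 3: [0↦0, 1↦4, 2↦2, 3↦1, 4↦3]  zeros at y ∈ {0}
  x = 4: [0↦0, 1↦4, 2↦3, 3↦4, 4↦4]  zeros at y ∈ {0}
Collecting zeros: affine points = {(0, 0), (1, 2), (3, 0), (4, 0)}.
Total count |C(F_5)_aff| = 4.


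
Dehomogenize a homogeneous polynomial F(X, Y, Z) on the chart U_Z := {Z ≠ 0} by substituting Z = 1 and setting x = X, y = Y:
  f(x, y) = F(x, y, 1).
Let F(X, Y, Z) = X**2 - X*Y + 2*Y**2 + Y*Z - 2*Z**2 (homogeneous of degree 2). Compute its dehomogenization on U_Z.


f(x, y) = x**2 - x*y + 2*y**2 + y - 2

On U_Z we set Z = 1. Each monomial c·X^i·Y^j·Z^k in F becomes c·x^i·y^j·1^k = c·x^i·y^j.
Substituting Z = 1: F(X, Y, 1) = x**2 - x*y + 2*y**2 + y - 2.
Note: deg(f) ≤ deg(F) = 2; strict inequality happens when F is divisible by Z (lost terms).


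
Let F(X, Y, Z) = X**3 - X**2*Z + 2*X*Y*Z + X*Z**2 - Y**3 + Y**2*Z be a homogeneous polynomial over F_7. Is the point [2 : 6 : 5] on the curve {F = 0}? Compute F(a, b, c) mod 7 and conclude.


F(2,6,5) ≡ 3 (mod 7); P is NOT on the curve.

Evaluate F(2, 6, 5) term-by-term (mod 7).
  X**3 ↦ 1·8·1·1 = 8
  -X**2*Z ↦ -1·4·1·5 = -20
  2*X*Y*Z ↦ 2·2·6·5 = 120
  X*Z**2 ↦ 1·2·1·25 = 50
  -Y**3 ↦ -1·1·216·1 = -216
  Y**2*Z ↦ 1·1·36·5 = 180
Sum: F(2, 6, 5) = (8) + (-20) + (120) + (50) + (-216) + (180) = 122.
Reducing mod 7: 122 ≡ 3 (mod 7).
Since F(a, b, c) ≡ 3 ≠ 0 (mod 7), P does NOT lie on the curve.


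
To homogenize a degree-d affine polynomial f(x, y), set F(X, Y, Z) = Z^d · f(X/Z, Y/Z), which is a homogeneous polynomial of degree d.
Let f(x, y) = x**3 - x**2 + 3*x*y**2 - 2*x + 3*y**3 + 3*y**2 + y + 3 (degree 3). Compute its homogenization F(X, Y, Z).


F(X, Y, Z) = X**3 - X**2*Z + 3*X*Y**2 - 2*X*Z**2 + 3*Y**3 + 3*Y**2*Z + Y*Z**2 + 3*Z**3

deg(f) = 3.
Substitute x = X/Z, y = Y/Z into f, then multiply by Z^3.
  monomial 1·x^3·y^0 ↦ 1·X^3·Y^0·Z^0.
  monomial -1·x^2·y^0 ↦ -1·X^2·Y^0·Z^1.
  monomial 3·x^1·y^2 ↦ 3·X^1·Y^2·Z^0.
  monomial -2·x^1·y^0 ↦ -2·X^1·Y^0·Z^2.
  monomial 3·x^0·y^3 ↦ 3·X^0·Y^3·Z^0.
  monomial 3·x^0·y^2 ↦ 3·X^0·Y^2·Z^1.
  monomial 1·x^0·y^1 ↦ 1·X^0·Y^1·Z^2.
  monomial 3·x^0·y^0 ↦ 3·X^0·Y^0·Z^3.
Collecting: F(X, Y, Z) = X**3 - X**2*Z + 3*X*Y**2 - 2*X*Z**2 + 3*Y**3 + 3*Y**2*Z + Y*Z**2 + 3*Z**3.


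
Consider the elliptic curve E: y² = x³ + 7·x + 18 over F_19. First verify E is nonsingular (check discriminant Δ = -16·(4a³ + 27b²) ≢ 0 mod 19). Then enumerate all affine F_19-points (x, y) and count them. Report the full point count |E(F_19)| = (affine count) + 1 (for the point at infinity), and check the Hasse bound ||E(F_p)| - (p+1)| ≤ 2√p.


Affine points = {(1, 8), (1, 11), (3, 3), (3, 16), (5, 8), (5, 11), (7, 7), (7, 12), (8, 4), (8, 15), (10, 9), (10, 10), (11, 1), (11, 18), (12, 5), (12, 14), (13, 8), (13, 11)}; affine count = 18; |E(F_19)| = 19.

Discriminant check: Δ ∝ 4a³ + 27b² = 4·7³ + 27·18² = 4·343 + 27·324 ≡ 12 (mod 19). Nonzero ⇒ E is nonsingular.
For each x ∈ F_19, compute rhs = x³ + 7·x + 18 mod 19, then count y ∈ F_19 with y² ≡ rhs.
  x = 0: rhs = 18, matching y values: none (0 points).
  x = 1: rhs = 7, matching y values: 8, 11 (2 points).
  x = 2: rhs = 2, matching y values: none (0 points).
  x = 3: rhs = 9, matching y values: 3, 16 (2 points).
  x = 4: rhs = 15, matching y values: none (0 points).
  x = 5: rhs = 7, matching y values: 8, 11 (2 points).
  x = 6: rhs = 10, matching y values: none (0 points).
  x = 7: rhs = 11, matching y values: 7, 12 (2 points).
  x = 8: rhs = 16, matching y values: 4, 15 (2 points).
  x = 9: rhs = 12, matching y values: none (0 points).
  x = 10: rhs = 5, matching y values: 9, 10 (2 points).
  x = 11: rhs = 1, matching y values: 1, 18 (2 points).
  x = 12: rhs = 6, matching y values: 5, 14 (2 points).
  x = 13: rhs = 7, matching y values: 8, 11 (2 points).
  x = 14: rhs = 10, matching y values: none (0 points).
  x = 15: rhs = 2, matching y values: none (0 points).
  x = 16: rhs = 8, matching y values: none (0 points).
  x = 17: rhs = 15, matching y values: none (0 points).
  x = 18: rhs = 10, matching y values: none (0 points).
Total affine count: 18.
Full point count |E(F_19)| = 18 + 1 = 19.
Hasse bound: |19 − (19+1)| = |-1| = 1 ≤ 2√19 ≈ 8.7178 ✓.


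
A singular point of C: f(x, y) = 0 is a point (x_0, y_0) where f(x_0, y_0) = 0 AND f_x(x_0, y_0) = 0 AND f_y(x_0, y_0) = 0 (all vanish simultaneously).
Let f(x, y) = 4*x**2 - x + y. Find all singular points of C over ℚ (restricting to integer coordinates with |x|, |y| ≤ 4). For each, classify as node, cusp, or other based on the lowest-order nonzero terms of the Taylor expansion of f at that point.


No singular points in the scanned grid; C is smooth there.

Compute partial derivatives:
  f_x = 8*x - 1.
  f_y = 1.
f_y = 1 is a nonzero constant, so f_y never vanishes: no point (x, y) can satisfy f = f_x = f_y = 0. In particular no (x, y) ∈ {−4, ..., 4}² is singular; the curve is smooth.


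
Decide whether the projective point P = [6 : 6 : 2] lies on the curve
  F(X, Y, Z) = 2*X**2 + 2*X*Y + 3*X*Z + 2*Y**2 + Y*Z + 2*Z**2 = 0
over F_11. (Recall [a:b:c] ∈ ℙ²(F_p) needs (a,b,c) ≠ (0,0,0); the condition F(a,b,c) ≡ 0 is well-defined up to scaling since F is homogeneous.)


F(6,6,2) ≡ 8 (mod 11); P is NOT on the curve.

Evaluate F(6, 6, 2) term-by-term (mod 11).
  2*X**2 ↦ 2·36·1·1 = 72
  2*X*Y ↦ 2·6·6·1 = 72
  3*X*Z ↦ 3·6·1·2 = 36
  2*Y**2 ↦ 2·1·36·1 = 72
  Y*Z ↦ 1·1·6·2 = 12
  2*Z**2 ↦ 2·1·1·4 = 8
Sum: F(6, 6, 2) = (72) + (72) + (36) + (72) + (12) + (8) = 272.
Reducing mod 11: 272 ≡ 8 (mod 11).
Since F(a, b, c) ≡ 8 ≠ 0 (mod 11), P does NOT lie on the curve.


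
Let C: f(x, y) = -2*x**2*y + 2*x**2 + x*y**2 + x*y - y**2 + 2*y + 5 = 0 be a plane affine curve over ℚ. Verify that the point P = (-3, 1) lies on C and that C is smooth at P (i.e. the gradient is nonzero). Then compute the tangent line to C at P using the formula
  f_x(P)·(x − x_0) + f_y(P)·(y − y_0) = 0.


Tangent line at P: 2*x - 27*y + 33 = 0.

Step 1: f(-3, 1) = 0, so P lies on C.
Step 2: partial derivatives
  f_x(x, y) = -4*x*y + 4*x + y**2 + y, f_y(x, y) = -2*x**2 + 2*x*y + x - 2*y + 2.
  f_x(P) = 2, f_y(P) = -27 (gradient nonzero, so P is smooth).
Step 3: tangent line at P: 2·(x − -3) + -27·(y − 1) = 0.
Expanding: 2*x - 27*y + 33 = 0.


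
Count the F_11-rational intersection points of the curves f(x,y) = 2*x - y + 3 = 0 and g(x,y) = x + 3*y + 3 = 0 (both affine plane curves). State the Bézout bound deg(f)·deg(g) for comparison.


Common zeros: {(3, 9)}; count = 1; Bézout bound = 1.

deg(f) = 1, deg(g) = 1, so Bézout bound = 1.
Scan x ∈ F_11. For each x, list the y ∈ F_11 with f(x, y) ≡ 0 and those with g(x, y) ≡ 0 (mod 11); the common zeros in that column are the intersection.
  x = 0: f ≡ 0 at y ∈ {3}; g ≡ 0 at y ∈ {10}; common: ∅.
  x = 1: f ≡ 0 at y ∈ {5}; g ≡ 0 at y ∈ {6}; common: ∅.
  x = 2: f ≡ 0 at y ∈ {7}; g ≡ 0 at y ∈ {2}; common: ∅.
  x = 3: f ≡ 0 at y ∈ {9}; g ≡ 0 at y ∈ {9}; common: {9}.
  x = 4: f ≡ 0 at y ∈ {0}; g ≡ 0 at y ∈ {5}; common: ∅.
  x = 5: f ≡ 0 at y ∈ {2}; g ≡ 0 at y ∈ {1}; common: ∅.
  x = 6: f ≡ 0 at y ∈ {4}; g ≡ 0 at y ∈ {8}; common: ∅.
  x = 7: f ≡ 0 at y ∈ {6}; g ≡ 0 at y ∈ {4}; common: ∅.
  x = 8: f ≡ 0 at y ∈ {8}; g ≡ 0 at y ∈ {0}; common: ∅.
  x = 9: f ≡ 0 at y ∈ {10}; g ≡ 0 at y ∈ {7}; common: ∅.
  x = 10: f ≡ 0 at y ∈ {1}; g ≡ 0 at y ∈ {3}; common: ∅.
Collecting: common zeros = {(3, 9)}, so the count is 1.
Comparison with the Bézout bound: 1 ≤ 1 = deg(f)·deg(g), as expected for curves with no common component (the bound is attained).


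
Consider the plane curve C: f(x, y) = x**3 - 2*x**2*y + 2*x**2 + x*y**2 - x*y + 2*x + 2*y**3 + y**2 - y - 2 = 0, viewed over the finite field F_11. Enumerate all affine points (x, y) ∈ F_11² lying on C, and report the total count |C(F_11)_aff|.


Affine F_11-points: {(0, 1), (0, 7), (0, 8), (1, 7), (2, 3), (3, 1), (5, 6), (8, 1)}; count = 8.

For each of the 121 pairs (x, y) ∈ F_11², evaluate f(x, y) mod 11. Record the zeros.
  x = 0: [0↦9, 1↦0, 2↦5, 3↦3, 4↦6, 5↦4, 6↦9, 7↦0, 8↦0, 9↦10, 10↦9]  zeros at y ∈ {1, 7, 8}
  x = 1: [0↦3, 1↦3, 2↦8, 3↦8, 4↦4, 5↦8, 6↦10, 7↦0, 8↦1, 9↦3, 10↦7]  zeros at y ∈ {7}
  x = 2: [0↦7, 1↦1, 2↦2, 3↦0, 4↦7, 5↦2, 6↦8, 7↦4, 8↦2, 9↦3, 10↦8]  zeros at y ∈ {3}
  x = 3: [0↦5, 1↦0, 2↦4, 3↦7, 4↦10, 5↦3, 6↦9, 7↦7, 8↦9, 9↦5, 10↦7]  zeros at y ∈ {1}
  x = 4: [0↦3, 1↦6, 2↦9, 3↦2, 4↦8, 5↦6, 6↦8, 7↦4, 8↦6, 9↦4, 10↦10]  zeros at y ∈ ∅
  x = 5: [0↦7, 1↦3, 2↦1, 3↦2, 4↦7, 5↦6, 6↦0, 7↦1, 8↦10, 9↦6, 10↦1]  zeros at y ∈ {6}
  x = 6: [0↦1, 1↦8, 2↦8, 3↦2, 4↦2, 5↦9, 6↦2, 7↦4, 8↦5, 9↦6, 10↦8]  zeros at y ∈ ∅
  x = 7: [0↦2, 1↦5, 2↦3, 3↦8, 4↦10, 5↦10, 6↦9, 7↦8, 8↦8, 9↦10, 10↦4]  zeros at y ∈ ∅
  x = 8: [0↦5, 1↦0, 2↦3, 3↦4, 4↦4, 5↦4, 6↦5, 7↦8, 8↦3, 9↦2, 10↦6]  zeros at y ∈ {1}
  x = 9: [0↦5, 1↦10, 2↦3, 3↦7, 4↦1, 5↦8, 6↦7, 7↦10, 8↦7, 9↦10, 10↦9]  zeros at y ∈ ∅
  x = 10: [0↦8, 1↦8, 2↦9, 3↦1, 4↦7, 5↦6, 6↦10, 7↦9, 8↦4, 9↦7, 10↦8]  zeros at y ∈ ∅
Collecting zeros: affine points = {(0, 1), (0, 7), (0, 8), (1, 7), (2, 3), (3, 1), (5, 6), (8, 1)}.
Total count |C(F_11)_aff| = 8.


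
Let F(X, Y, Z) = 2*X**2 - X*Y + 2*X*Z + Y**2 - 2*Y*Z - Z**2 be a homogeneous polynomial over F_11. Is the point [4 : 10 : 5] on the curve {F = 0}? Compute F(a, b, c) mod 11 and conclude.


F(4,10,5) ≡ 7 (mod 11); P is NOT on the curve.

Evaluate F(4, 10, 5) term-by-term (mod 11).
  2*X**2 ↦ 2·16·1·1 = 32
  -X*Y ↦ -1·4·10·1 = -40
  2*X*Z ↦ 2·4·1·5 = 40
  Y**2 ↦ 1·1·100·1 = 100
  -2*Y*Z ↦ -2·1·10·5 = -100
  -Z**2 ↦ -1·1·1·25 = -25
Sum: F(4, 10, 5) = (32) + (-40) + (40) + (100) + (-100) + (-25) = 7.
Reducing mod 11: 7 ≡ 7 (mod 11).
Since F(a, b, c) ≡ 7 ≠ 0 (mod 11), P does NOT lie on the curve.


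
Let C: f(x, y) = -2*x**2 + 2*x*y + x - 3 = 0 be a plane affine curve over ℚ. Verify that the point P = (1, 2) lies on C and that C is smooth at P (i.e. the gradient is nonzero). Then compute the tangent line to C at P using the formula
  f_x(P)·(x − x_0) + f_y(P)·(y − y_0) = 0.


Tangent line at P: x + 2*y - 5 = 0.

Step 1: f(1, 2) = 0, so P lies on C.
Step 2: partial derivatives
  f_x(x, y) = -4*x + 2*y + 1, f_y(x, y) = 2*x.
  f_x(P) = 1, f_y(P) = 2 (gradient nonzero, so P is smooth).
Step 3: tangent line at P: 1·(x − 1) + 2·(y − 2) = 0.
Expanding: x + 2*y - 5 = 0.


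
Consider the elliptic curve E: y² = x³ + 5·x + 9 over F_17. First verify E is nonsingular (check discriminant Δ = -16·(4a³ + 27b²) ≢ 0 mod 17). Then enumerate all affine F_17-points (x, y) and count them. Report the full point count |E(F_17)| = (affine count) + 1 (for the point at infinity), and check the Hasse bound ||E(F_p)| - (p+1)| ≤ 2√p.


Affine points = {(0, 3), (0, 14), (1, 7), (1, 10), (3, 0), (4, 5), (4, 12), (6, 0), (7, 8), (7, 9), (8, 0), (9, 1), (9, 16), (11, 1), (11, 16), (14, 1), (14, 16), (15, 5), (15, 12)}; affine count = 19; |E(F_17)| = 20.

Discriminant check: Δ ∝ 4a³ + 27b² = 4·5³ + 27·9² = 4·125 + 27·81 ≡ 1 (mod 17). Nonzero ⇒ E is nonsingular.
For each x ∈ F_17, compute rhs = x³ + 5·x + 9 mod 17, then count y ∈ F_17 with y² ≡ rhs.
  x = 0: rhs = 9, matching y values: 3, 14 (2 points).
  x = 1: rhs = 15, matching y values: 7, 10 (2 points).
  x = 2: rhs = 10, matching y values: none (0 points).
  x = 3: rhs = 0, matching y values: 0 (1 points).
  x = 4: rhs = 8, matching y values: 5, 12 (2 points).
  x = 5: rhs = 6, matching y values: none (0 points).
  x = 6: rhs = 0, matching y values: 0 (1 points).
  x = 7: rhs = 13, matching y values: 8, 9 (2 points).
  x = 8: rhs = 0, matching y values: 0 (1 points).
  x = 9: rhs = 1, matching y values: 1, 16 (2 points).
  x = 10: rhs = 5, matching y values: none (0 points).
  x = 11: rhs = 1, matching y values: 1, 16 (2 points).
  x = 12: rhs = 12, matching y values: none (0 points).
  x = 13: rhs = 10, matching y values: none (0 points).
  x = 14: rhs = 1, matching y values: 1, 16 (2 points).
  x = 15: rhs = 8, matching y values: 5, 12 (2 points).
  x = 16: rhs = 3, matching y values: none (0 points).
Total affine count: 19.
Full point count |E(F_17)| = 19 + 1 = 20.
Hasse bound: |20 − (17+1)| = |2| = 2 ≤ 2√17 ≈ 8.2462 ✓.
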